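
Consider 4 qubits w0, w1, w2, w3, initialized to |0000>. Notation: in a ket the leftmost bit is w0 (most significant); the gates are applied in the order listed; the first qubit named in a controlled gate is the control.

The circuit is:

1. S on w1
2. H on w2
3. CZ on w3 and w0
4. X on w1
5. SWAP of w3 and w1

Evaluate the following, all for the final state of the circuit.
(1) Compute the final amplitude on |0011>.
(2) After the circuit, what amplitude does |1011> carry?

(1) The amplitude on |0011> is sqrt(2)/2.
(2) The amplitude on |1011> is 0.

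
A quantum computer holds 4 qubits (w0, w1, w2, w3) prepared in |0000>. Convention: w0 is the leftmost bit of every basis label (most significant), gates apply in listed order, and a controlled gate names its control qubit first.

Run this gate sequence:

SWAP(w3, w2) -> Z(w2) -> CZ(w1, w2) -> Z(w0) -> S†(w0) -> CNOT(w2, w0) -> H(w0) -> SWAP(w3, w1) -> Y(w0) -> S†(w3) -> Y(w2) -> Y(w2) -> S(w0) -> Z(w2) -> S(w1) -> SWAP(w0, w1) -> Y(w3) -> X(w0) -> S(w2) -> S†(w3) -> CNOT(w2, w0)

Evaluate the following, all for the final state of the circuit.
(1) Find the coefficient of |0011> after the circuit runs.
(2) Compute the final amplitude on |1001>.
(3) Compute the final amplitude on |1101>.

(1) |0011> carries amplitude 0 in the final state.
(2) The amplitude on |1001> is -sqrt(2)*I/2.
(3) The final state's coefficient on |1101> equals -sqrt(2)/2.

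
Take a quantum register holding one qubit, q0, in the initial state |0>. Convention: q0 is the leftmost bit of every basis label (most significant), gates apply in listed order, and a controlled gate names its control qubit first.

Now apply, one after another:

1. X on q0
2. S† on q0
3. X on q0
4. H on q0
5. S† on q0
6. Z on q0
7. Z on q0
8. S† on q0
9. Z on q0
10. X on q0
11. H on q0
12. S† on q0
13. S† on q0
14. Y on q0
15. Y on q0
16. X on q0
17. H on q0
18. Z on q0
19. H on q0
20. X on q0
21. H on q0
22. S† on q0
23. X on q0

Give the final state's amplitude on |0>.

|0> carries amplitude sqrt(2)/2 in the final state.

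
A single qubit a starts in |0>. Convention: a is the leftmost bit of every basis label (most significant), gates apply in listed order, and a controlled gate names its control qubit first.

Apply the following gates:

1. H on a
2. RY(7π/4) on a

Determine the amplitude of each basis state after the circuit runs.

The final amplitudes are sqrt(2)*(-sqrt(sqrt(2) + 2) - sqrt(2 - sqrt(2)))/4 on |0>, sqrt(2)*(-sqrt(sqrt(2) + 2) + sqrt(2 - sqrt(2)))/4 on |1>.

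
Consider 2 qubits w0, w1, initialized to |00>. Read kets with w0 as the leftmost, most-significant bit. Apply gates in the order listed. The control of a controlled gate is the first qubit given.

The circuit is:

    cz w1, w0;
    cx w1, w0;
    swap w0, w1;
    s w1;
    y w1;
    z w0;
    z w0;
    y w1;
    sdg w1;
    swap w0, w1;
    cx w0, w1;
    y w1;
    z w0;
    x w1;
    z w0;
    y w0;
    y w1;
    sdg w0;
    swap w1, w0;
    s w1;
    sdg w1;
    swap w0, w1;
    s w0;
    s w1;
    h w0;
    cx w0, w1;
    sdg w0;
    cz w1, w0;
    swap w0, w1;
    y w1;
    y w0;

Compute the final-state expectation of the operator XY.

The expectation value of XY is -1. Key observation: steps 3-10 multiply out to the identity, so the circuit reduces to the remaining gates.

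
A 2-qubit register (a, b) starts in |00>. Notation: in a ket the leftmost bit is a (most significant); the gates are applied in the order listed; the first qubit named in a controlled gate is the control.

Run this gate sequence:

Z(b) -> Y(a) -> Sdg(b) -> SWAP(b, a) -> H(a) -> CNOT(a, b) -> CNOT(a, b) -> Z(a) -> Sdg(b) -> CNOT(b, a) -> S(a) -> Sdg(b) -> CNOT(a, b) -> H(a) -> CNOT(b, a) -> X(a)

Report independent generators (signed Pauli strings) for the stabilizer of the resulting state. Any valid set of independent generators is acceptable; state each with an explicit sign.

One valid set of independent stabilizer generators is -XZ, -ZY (any independent generating set of the same group is equally correct).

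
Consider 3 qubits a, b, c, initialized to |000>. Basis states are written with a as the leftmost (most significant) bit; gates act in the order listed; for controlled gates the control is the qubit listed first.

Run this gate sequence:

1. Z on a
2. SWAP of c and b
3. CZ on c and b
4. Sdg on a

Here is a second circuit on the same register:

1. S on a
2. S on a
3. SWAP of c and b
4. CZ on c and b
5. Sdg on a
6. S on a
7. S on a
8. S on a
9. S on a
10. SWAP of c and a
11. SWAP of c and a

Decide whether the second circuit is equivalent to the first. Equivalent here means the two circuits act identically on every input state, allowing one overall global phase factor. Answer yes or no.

Yes, they are equivalent — the unitaries differ by at most a global phase.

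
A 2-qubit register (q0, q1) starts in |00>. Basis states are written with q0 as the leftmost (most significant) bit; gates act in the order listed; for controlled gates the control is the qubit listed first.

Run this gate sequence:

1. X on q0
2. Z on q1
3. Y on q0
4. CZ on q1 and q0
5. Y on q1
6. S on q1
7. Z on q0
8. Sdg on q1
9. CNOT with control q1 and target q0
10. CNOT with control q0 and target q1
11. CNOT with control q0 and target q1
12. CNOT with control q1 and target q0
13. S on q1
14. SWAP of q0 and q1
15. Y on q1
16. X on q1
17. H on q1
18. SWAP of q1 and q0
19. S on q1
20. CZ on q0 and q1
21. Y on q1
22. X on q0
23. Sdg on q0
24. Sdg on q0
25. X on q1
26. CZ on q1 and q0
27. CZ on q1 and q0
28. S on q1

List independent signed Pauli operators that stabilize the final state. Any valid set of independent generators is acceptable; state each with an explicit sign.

One valid set of independent stabilizer generators is +XI, -IZ (any independent generating set of the same group is equally correct).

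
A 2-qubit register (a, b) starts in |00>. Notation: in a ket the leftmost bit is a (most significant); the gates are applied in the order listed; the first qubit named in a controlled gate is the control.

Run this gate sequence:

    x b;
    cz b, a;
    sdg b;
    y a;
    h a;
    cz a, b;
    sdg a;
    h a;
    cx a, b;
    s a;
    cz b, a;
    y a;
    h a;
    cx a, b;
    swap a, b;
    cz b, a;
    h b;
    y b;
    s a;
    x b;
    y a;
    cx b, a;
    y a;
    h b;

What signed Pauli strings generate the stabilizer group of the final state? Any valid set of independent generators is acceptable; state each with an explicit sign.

The stabilizer group can be generated by -YI, -IX, among other valid generating sets.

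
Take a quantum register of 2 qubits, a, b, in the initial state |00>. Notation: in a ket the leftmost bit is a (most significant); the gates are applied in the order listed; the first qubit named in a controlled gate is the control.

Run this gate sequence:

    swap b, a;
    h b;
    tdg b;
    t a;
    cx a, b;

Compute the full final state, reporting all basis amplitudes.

After the circuit, the state carries amplitude sqrt(2)/2 on |00>, -sqrt(2)*exp(3*I*pi/4)/2 on |01>, 0 on |10>, 0 on |11>.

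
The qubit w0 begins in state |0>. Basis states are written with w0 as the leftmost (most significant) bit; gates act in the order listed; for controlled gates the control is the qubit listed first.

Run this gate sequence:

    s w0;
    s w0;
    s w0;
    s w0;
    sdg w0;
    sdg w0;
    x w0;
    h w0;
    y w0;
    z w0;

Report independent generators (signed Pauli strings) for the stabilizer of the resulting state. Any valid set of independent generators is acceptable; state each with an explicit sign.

The stabilizer group can be generated by -X, among other valid generating sets. Key observation: steps 1-4 multiply out to the identity, so the circuit reduces to the remaining gates.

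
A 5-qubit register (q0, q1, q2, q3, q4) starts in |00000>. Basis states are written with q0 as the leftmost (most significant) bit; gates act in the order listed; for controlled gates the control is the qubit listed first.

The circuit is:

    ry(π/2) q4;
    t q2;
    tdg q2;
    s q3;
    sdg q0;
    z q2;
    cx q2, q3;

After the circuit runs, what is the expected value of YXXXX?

The observable YXXXX averages to 0.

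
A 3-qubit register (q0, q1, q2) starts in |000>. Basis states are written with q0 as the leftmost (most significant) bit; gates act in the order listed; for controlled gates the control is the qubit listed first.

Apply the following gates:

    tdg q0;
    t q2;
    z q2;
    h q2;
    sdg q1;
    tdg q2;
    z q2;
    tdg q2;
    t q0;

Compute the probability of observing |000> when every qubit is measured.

Outcome |000> occurs with probability 1/2.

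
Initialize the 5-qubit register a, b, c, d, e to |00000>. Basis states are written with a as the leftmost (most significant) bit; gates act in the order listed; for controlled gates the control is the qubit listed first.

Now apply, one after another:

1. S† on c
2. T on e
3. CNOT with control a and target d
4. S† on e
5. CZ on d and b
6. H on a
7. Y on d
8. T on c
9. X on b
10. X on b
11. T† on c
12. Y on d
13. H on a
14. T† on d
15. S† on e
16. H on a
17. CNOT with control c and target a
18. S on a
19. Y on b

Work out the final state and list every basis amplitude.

After the circuit, the state carries amplitude sqrt(2)*I/2 on |01000>, -sqrt(2)/2 on |11000>, and 0 on every other basis state. Key observation: gates 6-13 undo each other exactly, leaving only the rest of the circuit to track.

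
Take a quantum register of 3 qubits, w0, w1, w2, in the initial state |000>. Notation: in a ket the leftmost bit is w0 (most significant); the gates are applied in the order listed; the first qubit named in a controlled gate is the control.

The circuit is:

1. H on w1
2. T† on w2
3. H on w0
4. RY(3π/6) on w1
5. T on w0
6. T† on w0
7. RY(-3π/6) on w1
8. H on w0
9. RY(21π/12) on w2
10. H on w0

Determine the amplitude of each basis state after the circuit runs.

After the circuit, the state carries amplitude -sqrt(sqrt(2) + 2)/4 on |000>, sqrt(2 - sqrt(2))/4 on |001>, -sqrt(sqrt(2) + 2)/4 on |010>, sqrt(2 - sqrt(2))/4 on |011>, -sqrt(sqrt(2) + 2)/4 on |100>, sqrt(2 - sqrt(2))/4 on |101>, -sqrt(sqrt(2) + 2)/4 on |110>, sqrt(2 - sqrt(2))/4 on |111>.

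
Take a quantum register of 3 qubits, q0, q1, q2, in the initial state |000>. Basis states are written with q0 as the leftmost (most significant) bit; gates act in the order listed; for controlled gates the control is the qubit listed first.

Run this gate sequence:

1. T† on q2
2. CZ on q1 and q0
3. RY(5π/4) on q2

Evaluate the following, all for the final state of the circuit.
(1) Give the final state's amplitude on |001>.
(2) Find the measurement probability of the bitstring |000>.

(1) |001> carries amplitude sqrt(sqrt(2) + 2)/2 in the final state.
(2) Outcome |000> occurs with probability 1/2 - sqrt(2)/4.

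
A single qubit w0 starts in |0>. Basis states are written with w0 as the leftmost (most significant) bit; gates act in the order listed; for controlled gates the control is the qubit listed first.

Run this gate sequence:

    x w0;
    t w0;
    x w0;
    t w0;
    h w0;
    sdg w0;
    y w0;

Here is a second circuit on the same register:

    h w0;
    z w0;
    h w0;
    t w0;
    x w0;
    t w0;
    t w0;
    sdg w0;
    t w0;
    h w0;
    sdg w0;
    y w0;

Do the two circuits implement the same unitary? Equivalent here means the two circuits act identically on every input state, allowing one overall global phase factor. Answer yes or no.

Yes — the two circuits implement the same unitary up to a global phase.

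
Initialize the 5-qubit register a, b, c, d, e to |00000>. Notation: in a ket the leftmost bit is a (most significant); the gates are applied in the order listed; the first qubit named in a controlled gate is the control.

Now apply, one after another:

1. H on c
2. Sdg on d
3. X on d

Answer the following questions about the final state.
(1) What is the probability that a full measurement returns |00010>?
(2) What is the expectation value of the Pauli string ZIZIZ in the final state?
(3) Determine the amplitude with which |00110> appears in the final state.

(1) Outcome |00010> occurs with probability 1/2.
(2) In the final state, ZIZIZ has expectation 0.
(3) |00110> carries amplitude sqrt(2)/2 in the final state.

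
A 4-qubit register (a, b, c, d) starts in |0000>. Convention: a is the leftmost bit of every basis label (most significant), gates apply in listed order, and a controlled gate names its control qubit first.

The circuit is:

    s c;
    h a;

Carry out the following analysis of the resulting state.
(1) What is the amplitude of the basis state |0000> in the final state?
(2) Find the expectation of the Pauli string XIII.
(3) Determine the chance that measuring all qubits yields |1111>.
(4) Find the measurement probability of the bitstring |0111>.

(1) |0000> carries amplitude sqrt(2)/2 in the final state.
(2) In the final state, XIII has expectation 1.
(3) Outcome |1111> occurs with probability 0.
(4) The probability of measuring |0111> is 0.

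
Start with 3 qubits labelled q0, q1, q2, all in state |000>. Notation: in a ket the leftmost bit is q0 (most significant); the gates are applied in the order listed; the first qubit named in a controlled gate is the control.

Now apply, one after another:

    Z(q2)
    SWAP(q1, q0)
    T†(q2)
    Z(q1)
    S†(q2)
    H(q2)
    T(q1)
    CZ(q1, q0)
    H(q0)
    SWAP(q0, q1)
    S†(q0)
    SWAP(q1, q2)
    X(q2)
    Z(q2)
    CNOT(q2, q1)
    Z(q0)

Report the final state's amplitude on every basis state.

The resulting statevector has amplitude 1/2 on |000>, -1/2 on |001>, 1/2 on |010>, -1/2 on |011>, 0 on |100>, 0 on |101>, 0 on |110>, 0 on |111>.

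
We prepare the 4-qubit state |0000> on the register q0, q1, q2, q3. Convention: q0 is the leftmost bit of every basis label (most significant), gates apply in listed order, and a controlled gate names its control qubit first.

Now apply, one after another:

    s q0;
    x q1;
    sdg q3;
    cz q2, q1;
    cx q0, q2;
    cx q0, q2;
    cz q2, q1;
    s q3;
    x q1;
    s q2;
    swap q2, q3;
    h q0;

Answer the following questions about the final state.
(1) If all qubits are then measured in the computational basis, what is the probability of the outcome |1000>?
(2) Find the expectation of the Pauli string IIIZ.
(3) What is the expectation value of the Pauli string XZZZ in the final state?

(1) Outcome |1000> occurs with probability 1/2. Key observation: the block from step 2 through step 9 cancels to the identity and can be dropped.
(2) In the final state, IIIZ has expectation 1.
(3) The observable XZZZ averages to 1.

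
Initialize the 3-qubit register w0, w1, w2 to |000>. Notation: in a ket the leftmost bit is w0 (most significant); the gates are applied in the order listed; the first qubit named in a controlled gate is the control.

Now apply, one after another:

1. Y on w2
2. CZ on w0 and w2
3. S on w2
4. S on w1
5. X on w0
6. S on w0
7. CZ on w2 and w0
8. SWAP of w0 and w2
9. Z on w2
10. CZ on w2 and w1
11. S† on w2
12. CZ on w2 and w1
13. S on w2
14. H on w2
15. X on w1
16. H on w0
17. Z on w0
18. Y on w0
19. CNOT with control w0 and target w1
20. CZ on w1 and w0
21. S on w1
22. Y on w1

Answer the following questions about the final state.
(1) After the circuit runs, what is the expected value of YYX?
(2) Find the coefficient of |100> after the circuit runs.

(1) The expectation value of YYX is 0.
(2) |100> carries amplitude 0 in the final state.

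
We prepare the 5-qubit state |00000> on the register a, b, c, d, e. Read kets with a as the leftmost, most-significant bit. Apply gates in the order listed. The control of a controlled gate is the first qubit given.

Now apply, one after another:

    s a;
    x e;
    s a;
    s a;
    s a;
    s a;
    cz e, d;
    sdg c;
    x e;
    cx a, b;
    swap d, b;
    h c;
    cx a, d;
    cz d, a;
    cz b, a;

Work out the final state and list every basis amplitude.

The final amplitudes are sqrt(2)/2 on |00000>, sqrt(2)/2 on |00100>, and 0 on every other basis state. Key observation: steps 3-6 multiply out to the identity, so the circuit reduces to the remaining gates.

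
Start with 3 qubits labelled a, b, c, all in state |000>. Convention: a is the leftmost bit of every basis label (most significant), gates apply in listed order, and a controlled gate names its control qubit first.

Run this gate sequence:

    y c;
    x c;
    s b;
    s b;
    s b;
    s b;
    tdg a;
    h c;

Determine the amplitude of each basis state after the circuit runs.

After the circuit, the state carries amplitude sqrt(2)*I/2 on |000>, sqrt(2)*I/2 on |001>, and 0 on every other basis state. Key observation: gates 3-6 undo each other exactly, leaving only the rest of the circuit to track.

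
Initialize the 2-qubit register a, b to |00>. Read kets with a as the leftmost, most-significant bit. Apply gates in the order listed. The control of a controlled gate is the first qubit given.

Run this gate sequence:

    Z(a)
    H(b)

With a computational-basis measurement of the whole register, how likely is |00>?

A full measurement returns |00> with probability 1/2.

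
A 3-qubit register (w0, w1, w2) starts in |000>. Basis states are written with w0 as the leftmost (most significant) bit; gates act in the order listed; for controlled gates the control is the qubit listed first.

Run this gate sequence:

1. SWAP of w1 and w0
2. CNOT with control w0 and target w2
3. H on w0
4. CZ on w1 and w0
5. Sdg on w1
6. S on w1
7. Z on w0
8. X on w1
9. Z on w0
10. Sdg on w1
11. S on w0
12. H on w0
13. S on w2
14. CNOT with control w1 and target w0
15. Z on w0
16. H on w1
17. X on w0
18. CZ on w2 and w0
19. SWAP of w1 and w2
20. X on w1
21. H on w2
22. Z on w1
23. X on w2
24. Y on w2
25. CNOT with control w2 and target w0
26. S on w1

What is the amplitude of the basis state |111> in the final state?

The final state's coefficient on |111> equals -1/2 + I/2.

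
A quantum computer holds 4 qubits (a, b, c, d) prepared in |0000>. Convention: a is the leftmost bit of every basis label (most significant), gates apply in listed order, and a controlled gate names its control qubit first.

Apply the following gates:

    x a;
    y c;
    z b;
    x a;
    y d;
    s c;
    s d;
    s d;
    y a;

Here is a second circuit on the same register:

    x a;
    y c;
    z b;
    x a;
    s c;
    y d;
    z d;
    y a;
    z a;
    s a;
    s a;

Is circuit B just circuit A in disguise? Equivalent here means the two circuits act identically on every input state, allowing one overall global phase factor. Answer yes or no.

Yes: on every input state the two circuits agree up to one overall phase factor.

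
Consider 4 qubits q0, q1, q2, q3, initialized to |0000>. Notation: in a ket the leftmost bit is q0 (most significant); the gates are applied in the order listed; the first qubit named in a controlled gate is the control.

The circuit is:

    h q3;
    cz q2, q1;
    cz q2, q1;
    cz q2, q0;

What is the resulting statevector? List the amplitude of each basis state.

After the circuit, the state carries amplitude sqrt(2)/2 on |0000>, sqrt(2)/2 on |0001>, and 0 on every other basis state.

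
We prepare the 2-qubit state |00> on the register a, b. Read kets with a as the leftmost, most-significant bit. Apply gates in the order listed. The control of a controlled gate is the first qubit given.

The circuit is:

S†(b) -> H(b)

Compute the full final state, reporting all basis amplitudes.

After the circuit, the state carries amplitude sqrt(2)/2 on |00>, sqrt(2)/2 on |01>, 0 on |10>, 0 on |11>.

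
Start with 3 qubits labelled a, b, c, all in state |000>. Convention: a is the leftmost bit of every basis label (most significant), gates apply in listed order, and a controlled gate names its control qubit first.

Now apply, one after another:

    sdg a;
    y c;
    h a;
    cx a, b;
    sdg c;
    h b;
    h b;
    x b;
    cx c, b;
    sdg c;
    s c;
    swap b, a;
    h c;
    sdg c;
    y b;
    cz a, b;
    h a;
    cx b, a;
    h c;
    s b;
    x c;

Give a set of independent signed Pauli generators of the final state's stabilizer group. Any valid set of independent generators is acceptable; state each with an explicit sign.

One valid set of independent stabilizer generators is -XZI, -ZYI, +IIY (any independent generating set of the same group is equally correct).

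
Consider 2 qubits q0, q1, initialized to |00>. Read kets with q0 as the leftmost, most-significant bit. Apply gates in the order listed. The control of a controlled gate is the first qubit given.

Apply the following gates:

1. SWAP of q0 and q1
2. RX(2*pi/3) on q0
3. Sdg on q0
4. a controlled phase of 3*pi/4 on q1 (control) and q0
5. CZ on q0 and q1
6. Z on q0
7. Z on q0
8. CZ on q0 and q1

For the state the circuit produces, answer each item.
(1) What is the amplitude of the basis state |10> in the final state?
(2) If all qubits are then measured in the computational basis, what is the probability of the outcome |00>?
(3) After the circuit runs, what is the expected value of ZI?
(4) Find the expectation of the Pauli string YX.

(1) The amplitude on |10> is -sqrt(3)/2. Key observation: gates 5-8 undo each other exactly, leaving only the rest of the circuit to track.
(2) A full measurement returns |00> with probability 1/4.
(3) In the final state, ZI has expectation -1/2.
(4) The observable YX averages to 0.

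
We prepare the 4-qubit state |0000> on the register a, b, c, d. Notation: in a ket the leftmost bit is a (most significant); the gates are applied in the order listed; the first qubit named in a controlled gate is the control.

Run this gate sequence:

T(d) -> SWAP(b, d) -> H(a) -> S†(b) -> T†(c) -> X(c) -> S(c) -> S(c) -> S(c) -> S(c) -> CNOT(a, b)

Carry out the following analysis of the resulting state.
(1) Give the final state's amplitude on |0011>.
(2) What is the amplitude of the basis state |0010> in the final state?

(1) The final state's coefficient on |0011> equals 0.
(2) |0010> carries amplitude sqrt(2)/2 in the final state.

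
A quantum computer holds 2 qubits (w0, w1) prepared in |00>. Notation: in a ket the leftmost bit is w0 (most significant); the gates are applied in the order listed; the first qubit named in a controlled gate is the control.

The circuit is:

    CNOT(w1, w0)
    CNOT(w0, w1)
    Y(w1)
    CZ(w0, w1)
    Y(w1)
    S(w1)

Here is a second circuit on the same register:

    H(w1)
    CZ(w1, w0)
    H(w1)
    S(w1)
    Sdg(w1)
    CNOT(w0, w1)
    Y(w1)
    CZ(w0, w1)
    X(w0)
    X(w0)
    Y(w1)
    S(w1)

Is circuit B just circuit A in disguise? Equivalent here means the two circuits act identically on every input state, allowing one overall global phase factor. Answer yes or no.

No — the two circuits implement different unitaries, even allowing a global phase.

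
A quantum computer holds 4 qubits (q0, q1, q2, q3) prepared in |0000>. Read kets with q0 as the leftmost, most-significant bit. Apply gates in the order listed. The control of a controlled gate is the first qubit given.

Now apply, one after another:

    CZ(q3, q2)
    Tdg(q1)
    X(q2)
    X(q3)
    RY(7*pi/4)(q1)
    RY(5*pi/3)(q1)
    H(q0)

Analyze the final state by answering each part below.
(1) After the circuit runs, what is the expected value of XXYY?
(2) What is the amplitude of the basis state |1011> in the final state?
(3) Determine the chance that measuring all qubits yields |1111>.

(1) In the final state, XXYY has expectation 0.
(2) The final state's coefficient on |1011> equals -sqrt(4 - 2*sqrt(2))/8 + sqrt(6*sqrt(2) + 12)/8.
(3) Outcome |1111> occurs with probability -sqrt(2)/16 + sqrt(6)/16 + 1/4.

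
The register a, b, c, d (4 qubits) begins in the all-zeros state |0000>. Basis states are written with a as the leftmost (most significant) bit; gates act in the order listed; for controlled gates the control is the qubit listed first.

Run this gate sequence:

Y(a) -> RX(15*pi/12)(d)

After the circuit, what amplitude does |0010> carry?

|0010> carries amplitude 0 in the final state.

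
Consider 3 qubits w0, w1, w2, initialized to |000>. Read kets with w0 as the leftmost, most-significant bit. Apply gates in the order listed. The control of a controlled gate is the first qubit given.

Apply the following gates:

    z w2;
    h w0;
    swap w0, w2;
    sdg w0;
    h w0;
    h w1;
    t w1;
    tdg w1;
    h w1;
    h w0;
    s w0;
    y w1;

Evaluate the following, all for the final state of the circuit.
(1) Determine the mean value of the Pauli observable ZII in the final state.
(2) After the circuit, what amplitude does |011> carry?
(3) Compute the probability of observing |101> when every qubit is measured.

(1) In the final state, ZII has expectation 1. Key observation: steps 4-11 multiply out to the identity, so the circuit reduces to the remaining gates.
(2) The final state's coefficient on |011> equals sqrt(2)*I/2.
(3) The probability of measuring |101> is 0.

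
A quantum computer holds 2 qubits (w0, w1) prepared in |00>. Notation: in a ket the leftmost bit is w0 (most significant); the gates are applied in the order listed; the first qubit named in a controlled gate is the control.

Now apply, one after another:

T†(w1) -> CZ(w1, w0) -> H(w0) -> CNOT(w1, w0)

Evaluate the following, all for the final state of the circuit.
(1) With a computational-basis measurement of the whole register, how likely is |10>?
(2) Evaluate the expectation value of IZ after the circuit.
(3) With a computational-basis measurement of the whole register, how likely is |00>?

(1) The probability of measuring |10> is 1/2.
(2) In the final state, IZ has expectation 1.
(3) The probability of measuring |00> is 1/2.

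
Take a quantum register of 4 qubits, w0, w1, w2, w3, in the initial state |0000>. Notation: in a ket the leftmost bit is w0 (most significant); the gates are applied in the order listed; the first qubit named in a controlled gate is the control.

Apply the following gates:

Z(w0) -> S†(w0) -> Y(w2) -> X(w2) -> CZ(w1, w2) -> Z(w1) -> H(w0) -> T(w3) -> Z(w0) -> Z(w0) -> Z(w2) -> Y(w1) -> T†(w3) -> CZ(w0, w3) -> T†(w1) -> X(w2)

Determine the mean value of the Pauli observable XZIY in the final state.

The observable XZIY averages to 0.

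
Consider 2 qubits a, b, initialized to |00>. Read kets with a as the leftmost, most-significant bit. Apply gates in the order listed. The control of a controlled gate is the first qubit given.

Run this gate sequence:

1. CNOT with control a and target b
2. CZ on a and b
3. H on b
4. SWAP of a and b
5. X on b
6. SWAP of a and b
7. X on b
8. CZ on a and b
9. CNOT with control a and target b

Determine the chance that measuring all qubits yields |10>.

Outcome |10> occurs with probability 1/2.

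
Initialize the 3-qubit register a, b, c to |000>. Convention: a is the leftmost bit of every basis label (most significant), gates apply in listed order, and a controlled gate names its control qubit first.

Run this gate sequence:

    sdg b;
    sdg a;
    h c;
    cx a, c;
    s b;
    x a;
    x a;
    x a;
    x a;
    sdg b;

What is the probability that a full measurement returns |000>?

A full measurement returns |000> with probability 1/2. Key observation: gates 5-10 undo each other exactly, leaving only the rest of the circuit to track.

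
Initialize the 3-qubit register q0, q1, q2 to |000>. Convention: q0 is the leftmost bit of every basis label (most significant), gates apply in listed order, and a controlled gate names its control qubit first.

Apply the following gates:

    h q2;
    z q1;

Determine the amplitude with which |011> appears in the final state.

|011> carries amplitude 0 in the final state.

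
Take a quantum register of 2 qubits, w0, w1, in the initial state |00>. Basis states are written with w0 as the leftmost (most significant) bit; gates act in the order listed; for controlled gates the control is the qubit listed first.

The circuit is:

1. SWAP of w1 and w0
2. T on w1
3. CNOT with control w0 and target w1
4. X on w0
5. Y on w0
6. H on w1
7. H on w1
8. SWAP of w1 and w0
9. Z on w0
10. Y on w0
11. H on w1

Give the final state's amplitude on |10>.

The amplitude on |10> is sqrt(2)/2. Key observation: the block from step 6 through step 7 cancels to the identity and can be dropped.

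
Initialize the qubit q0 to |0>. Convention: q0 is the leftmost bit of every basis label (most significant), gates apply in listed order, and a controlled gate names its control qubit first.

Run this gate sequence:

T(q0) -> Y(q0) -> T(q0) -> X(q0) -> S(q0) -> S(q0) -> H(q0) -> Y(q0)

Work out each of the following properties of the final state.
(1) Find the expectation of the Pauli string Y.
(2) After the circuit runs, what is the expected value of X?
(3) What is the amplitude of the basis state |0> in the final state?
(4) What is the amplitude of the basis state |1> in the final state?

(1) The observable Y averages to 0.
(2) In the final state, X has expectation -1.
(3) The final state's coefficient on |0> equals sqrt(2)*exp(I*pi/4)/2.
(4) The amplitude on |1> is -sqrt(2)*exp(I*pi/4)/2.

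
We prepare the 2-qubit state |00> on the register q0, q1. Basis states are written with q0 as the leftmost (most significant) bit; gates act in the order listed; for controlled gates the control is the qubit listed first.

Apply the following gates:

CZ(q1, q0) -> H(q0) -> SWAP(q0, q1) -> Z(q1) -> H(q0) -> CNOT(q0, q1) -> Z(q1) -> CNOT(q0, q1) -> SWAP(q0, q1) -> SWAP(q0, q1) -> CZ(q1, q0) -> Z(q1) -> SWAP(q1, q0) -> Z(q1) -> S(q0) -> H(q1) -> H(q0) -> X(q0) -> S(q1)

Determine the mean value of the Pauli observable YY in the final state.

The observable YY averages to -1.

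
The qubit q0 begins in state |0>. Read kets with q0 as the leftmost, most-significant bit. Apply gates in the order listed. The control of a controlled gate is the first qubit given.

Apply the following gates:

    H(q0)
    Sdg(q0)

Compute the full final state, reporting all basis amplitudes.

The final amplitudes are sqrt(2)/2 on |0>, -sqrt(2)*I/2 on |1>.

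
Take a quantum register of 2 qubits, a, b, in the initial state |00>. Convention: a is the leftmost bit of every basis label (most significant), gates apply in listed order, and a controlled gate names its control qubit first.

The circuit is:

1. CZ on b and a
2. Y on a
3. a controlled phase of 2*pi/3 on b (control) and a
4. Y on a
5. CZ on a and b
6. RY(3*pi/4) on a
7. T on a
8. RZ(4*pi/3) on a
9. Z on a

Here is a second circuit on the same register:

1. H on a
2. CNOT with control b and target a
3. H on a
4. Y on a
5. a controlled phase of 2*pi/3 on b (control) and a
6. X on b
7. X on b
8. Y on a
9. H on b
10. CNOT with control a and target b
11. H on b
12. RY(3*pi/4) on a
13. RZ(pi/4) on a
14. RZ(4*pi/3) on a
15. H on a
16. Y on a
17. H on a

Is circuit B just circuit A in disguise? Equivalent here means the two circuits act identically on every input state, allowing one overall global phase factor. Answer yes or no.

No, they are not equivalent — no single phase factor reconciles the two unitaries.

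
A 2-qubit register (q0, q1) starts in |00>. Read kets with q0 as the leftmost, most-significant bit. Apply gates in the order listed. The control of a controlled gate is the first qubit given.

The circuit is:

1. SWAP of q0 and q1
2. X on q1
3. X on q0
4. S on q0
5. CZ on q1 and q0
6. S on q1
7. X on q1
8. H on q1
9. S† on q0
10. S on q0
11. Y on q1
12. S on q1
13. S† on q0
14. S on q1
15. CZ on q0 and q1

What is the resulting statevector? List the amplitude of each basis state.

The resulting statevector has amplitude 0 on |00>, 0 on |01>, -sqrt(2)/2 on |10>, sqrt(2)/2 on |11>.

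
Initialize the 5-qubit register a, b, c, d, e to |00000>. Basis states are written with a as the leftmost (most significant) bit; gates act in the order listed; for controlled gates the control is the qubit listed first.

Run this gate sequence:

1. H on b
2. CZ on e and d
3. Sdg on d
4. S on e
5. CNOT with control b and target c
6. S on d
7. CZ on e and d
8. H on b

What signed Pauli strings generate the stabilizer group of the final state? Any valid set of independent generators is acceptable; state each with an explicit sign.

The final state is stabilized by the group generated by +IXZII, +IZXII, +ZIIII, +IIIZI, +IIIIZ; other independent generating sets are equally valid.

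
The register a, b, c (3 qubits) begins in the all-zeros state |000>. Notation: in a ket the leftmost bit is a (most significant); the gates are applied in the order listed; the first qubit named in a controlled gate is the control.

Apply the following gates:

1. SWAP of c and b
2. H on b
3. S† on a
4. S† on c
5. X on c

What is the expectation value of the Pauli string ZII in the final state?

The expectation value of ZII is 1.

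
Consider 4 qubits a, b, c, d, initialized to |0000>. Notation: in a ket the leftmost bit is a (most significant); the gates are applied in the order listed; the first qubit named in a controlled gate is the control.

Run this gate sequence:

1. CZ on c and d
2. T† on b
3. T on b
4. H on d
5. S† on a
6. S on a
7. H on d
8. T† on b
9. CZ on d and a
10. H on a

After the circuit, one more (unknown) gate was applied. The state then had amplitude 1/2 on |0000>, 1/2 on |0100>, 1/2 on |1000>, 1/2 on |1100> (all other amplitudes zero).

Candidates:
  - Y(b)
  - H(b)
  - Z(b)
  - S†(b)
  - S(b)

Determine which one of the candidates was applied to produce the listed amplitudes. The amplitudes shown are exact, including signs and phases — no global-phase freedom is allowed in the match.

The applied gate was H(b). Key observation: the block from step 3 through step 8 cancels to the identity and can be dropped.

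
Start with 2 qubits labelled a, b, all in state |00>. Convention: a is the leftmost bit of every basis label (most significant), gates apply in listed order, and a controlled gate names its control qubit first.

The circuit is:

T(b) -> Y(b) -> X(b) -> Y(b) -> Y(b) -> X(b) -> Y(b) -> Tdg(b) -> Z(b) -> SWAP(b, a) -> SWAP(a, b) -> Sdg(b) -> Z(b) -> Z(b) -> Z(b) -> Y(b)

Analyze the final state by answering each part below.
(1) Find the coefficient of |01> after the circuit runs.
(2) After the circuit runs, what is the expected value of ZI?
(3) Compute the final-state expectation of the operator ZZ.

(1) The final state's coefficient on |01> equals I. Key observation: steps 1-8 multiply out to the identity, so the circuit reduces to the remaining gates.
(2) The expectation value of ZI is 1.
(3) In the final state, ZZ has expectation -1.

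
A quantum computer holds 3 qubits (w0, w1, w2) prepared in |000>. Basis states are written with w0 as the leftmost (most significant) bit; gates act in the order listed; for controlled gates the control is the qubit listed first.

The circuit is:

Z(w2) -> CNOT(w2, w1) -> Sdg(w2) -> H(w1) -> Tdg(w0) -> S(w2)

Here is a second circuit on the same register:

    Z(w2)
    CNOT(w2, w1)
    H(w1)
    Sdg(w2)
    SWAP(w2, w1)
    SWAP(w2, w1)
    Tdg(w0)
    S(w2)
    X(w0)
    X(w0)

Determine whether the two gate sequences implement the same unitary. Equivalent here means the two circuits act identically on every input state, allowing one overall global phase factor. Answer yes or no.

Yes — the two circuits implement the same unitary up to a global phase.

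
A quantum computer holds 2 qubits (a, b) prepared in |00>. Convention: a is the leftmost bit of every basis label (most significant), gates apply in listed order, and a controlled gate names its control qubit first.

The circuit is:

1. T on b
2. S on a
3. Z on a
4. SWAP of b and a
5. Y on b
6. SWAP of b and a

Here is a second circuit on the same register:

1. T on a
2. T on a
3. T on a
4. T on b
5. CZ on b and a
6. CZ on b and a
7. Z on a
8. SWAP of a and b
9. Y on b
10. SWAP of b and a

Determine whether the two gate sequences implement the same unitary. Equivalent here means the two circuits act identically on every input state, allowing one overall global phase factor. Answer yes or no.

No — the two circuits implement different unitaries, even allowing a global phase.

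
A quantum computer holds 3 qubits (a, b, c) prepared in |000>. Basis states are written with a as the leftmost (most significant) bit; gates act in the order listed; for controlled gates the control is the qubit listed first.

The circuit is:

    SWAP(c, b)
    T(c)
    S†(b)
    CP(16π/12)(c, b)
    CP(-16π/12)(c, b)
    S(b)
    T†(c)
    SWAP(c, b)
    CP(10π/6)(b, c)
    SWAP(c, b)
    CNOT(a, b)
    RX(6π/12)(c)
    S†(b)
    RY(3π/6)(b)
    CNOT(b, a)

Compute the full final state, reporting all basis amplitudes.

The final amplitudes are 1/2 on |000>, -I/2 on |001>, 0 on |010>, 0 on |011>, 0 on |100>, 0 on |101>, 1/2 on |110>, -I/2 on |111>. Key observation: steps 1-8 multiply out to the identity, so the circuit reduces to the remaining gates.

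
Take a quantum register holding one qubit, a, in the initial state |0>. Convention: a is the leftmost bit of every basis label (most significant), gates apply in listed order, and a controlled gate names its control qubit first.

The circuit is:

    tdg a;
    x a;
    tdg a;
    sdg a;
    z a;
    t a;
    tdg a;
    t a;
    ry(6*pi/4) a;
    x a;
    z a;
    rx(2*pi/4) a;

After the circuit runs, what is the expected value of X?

The observable X averages to -1.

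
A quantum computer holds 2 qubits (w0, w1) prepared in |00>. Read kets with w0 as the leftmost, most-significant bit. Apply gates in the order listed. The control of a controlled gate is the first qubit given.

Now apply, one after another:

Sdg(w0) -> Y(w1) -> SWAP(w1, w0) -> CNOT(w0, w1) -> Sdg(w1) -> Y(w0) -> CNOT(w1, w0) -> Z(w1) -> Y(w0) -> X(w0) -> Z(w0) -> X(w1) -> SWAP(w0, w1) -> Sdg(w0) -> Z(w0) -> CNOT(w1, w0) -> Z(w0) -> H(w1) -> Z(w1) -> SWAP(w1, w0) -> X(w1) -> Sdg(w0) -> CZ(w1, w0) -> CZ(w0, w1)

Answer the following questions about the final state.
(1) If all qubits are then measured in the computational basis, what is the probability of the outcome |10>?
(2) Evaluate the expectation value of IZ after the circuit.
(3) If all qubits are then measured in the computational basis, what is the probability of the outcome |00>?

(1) The probability of measuring |10> is 1/2.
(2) The expectation value of IZ is 1.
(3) A full measurement returns |00> with probability 1/2.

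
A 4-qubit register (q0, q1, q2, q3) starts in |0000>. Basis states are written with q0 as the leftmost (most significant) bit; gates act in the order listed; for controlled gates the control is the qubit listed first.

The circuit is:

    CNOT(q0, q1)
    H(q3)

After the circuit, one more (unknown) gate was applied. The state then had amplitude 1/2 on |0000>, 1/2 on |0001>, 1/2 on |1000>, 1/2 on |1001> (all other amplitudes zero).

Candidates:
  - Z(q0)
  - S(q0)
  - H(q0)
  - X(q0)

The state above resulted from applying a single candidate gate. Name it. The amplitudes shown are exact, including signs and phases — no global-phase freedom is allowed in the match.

It was H(q0) that produced the state shown.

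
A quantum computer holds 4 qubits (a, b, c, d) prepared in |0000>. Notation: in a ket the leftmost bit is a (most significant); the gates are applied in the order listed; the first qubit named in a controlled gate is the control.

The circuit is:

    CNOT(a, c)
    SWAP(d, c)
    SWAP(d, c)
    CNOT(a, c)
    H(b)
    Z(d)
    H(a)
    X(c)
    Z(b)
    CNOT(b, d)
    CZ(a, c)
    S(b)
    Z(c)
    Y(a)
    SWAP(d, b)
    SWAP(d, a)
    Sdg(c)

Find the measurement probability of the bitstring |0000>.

Outcome |0000> occurs with probability 0. Key observation: gates 1-4 undo each other exactly, leaving only the rest of the circuit to track.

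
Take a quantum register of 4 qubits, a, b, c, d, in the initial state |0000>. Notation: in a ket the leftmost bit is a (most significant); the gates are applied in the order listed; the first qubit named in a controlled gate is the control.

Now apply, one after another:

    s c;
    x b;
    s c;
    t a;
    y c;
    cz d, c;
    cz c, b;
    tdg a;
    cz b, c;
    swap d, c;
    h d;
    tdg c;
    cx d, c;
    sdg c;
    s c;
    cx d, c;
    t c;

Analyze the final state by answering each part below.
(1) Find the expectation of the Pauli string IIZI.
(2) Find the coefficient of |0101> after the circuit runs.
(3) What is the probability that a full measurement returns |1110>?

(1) The expectation value of IIZI is 1. Key observation: steps 12-17 multiply out to the identity, so the circuit reduces to the remaining gates.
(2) |0101> carries amplitude -sqrt(2)*I/2 in the final state.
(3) The probability of measuring |1110> is 0.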